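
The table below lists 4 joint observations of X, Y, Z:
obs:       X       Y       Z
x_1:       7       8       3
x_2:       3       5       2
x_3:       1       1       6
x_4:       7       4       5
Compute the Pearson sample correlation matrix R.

Step 1 — column means:
  mean(X) = (7 + 3 + 1 + 7) / 4 = 18/4 = 4.5
  mean(Y) = (8 + 5 + 1 + 4) / 4 = 18/4 = 4.5
  mean(Z) = (3 + 2 + 6 + 5) / 4 = 16/4 = 4

Step 2 — sample variances and covariances s[i,j] = (1/(n-1)) · Σ_k (x_{k,i} - mean_i) · (x_{k,j} - mean_j), with n-1 = 3:
  s[X,X] = ((2.5)·(2.5) + (-1.5)·(-1.5) + (-3.5)·(-3.5) + (2.5)·(2.5)) / 3 = 27/3 = 9
  s[X,Y] = ((2.5)·(3.5) + (-1.5)·(0.5) + (-3.5)·(-3.5) + (2.5)·(-0.5)) / 3 = 19/3 = 6.3333
  s[X,Z] = ((2.5)·(-1) + (-1.5)·(-2) + (-3.5)·(2) + (2.5)·(1)) / 3 = -4/3 = -1.3333
  s[Y,Y] = ((3.5)·(3.5) + (0.5)·(0.5) + (-3.5)·(-3.5) + (-0.5)·(-0.5)) / 3 = 25/3 = 8.3333
  s[Y,Z] = ((3.5)·(-1) + (0.5)·(-2) + (-3.5)·(2) + (-0.5)·(1)) / 3 = -12/3 = -4
  s[Z,Z] = ((-1)·(-1) + (-2)·(-2) + (2)·(2) + (1)·(1)) / 3 = 10/3 = 3.3333
  Sample standard deviations s_i = √(s[i,i]):
  s(X) = √(9) = 3
  s(Y) = √(8.3333) = 2.8868
  s(Z) = √(3.3333) = 1.8257

Step 3 — r_{ij} = s_{ij} / (s_i · s_j):
  r[X,X] = 1 (diagonal).
  r[X,Y] = 6.3333 / (3 · 2.8868) = 6.3333 / 8.6603 = 0.7313
  r[X,Z] = -1.3333 / (3 · 1.8257) = -1.3333 / 5.4772 = -0.2434
  r[Y,Y] = 1 (diagonal).
  r[Y,Z] = -4 / (2.8868 · 1.8257) = -4 / 5.2705 = -0.7589
  r[Z,Z] = 1 (diagonal).

R is symmetric with unit diagonal. Assembling:

R = [[1, 0.7313, -0.2434],
 [0.7313, 1, -0.7589],
 [-0.2434, -0.7589, 1]]


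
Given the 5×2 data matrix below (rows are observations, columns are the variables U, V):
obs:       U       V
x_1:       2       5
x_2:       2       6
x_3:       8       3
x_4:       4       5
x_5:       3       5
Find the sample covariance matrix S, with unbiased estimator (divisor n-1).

Step 1 — column means:
  mean(U) = (2 + 2 + 8 + 4 + 3) / 5 = 19/5 = 3.8
  mean(V) = (5 + 6 + 3 + 5 + 5) / 5 = 24/5 = 4.8

Step 2 — sample covariance S[i,j] = (1/(n-1)) · Σ_k (x_{k,i} - mean_i) · (x_{k,j} - mean_j), with n-1 = 4.
  S[U,U] = ((-1.8)·(-1.8) + (-1.8)·(-1.8) + (4.2)·(4.2) + (0.2)·(0.2) + (-0.8)·(-0.8)) / 4 = 24.8/4 = 6.2
  S[U,V] = ((-1.8)·(0.2) + (-1.8)·(1.2) + (4.2)·(-1.8) + (0.2)·(0.2) + (-0.8)·(0.2)) / 4 = -10.2/4 = -2.55
  S[V,V] = ((0.2)·(0.2) + (1.2)·(1.2) + (-1.8)·(-1.8) + (0.2)·(0.2) + (0.2)·(0.2)) / 4 = 4.8/4 = 1.2

S is symmetric (S[j,i] = S[i,j]). Assembling:

S = [[6.2, -2.55],
 [-2.55, 1.2]]


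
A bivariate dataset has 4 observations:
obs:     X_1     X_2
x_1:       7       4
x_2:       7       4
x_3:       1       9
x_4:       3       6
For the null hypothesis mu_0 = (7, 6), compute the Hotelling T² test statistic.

Step 1 — sample mean vector:
  mean(X_1) = (7 + 7 + 1 + 3) / 4 = 18/4 = 4.5
  mean(X_2) = (4 + 4 + 9 + 6) / 4 = 23/4 = 5.75
  x̄ = (4.5, 5.75),  deviation x̄ - mu_0 = (4.5, 5.75) - (7, 6) = (-2.5, -0.25).

Step 2 — sample covariance matrix, S[i,j] = (1/(n-1)) · Σ_k (x_{k,i} - mean_i) · (x_{k,j} - mean_j), divisor n-1 = 3:
  S[X_1,X_1] = ((2.5)·(2.5) + (2.5)·(2.5) + (-3.5)·(-3.5) + (-1.5)·(-1.5)) / 3 = 27/3 = 9
  S[X_1,X_2] = ((2.5)·(-1.75) + (2.5)·(-1.75) + (-3.5)·(3.25) + (-1.5)·(0.25)) / 3 = -20.5/3 = -6.8333
  S[X_2,X_2] = ((-1.75)·(-1.75) + (-1.75)·(-1.75) + (3.25)·(3.25) + (0.25)·(0.25)) / 3 = 16.75/3 = 5.5833
  S = [[9, -6.8333],
 [-6.8333, 5.5833]].

Step 3 — invert S. det(S) = 9·5.5833 - (-6.8333)² = 3.5556.
  S^{-1} = (1/det) · [[d, -b], [-b, a]] = [[1.5703, 1.9219],
 [1.9219, 2.5312]].

Step 4 — quadratic form (x̄ - mu_0)^T · S^{-1} · (x̄ - mu_0):
  S^{-1} · (x̄ - mu_0) = (-4.4062, -5.4375),
  (x̄ - mu_0)^T · [...] = (-2.5)·(-4.4062) + (-0.25)·(-5.4375) = 12.375.

Step 5 — scale by n: T² = 4 · 12.375 = 49.5.

T² ≈ 49.5


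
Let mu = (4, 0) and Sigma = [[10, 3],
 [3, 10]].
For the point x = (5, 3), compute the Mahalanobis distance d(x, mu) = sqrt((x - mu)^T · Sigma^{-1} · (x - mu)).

Step 1 — centre the observation: (x - mu) = (1, 3).

Step 2 — invert Sigma. det(Sigma) = 10·10 - (3)² = 91.
  Sigma^{-1} = (1/det) · [[d, -b], [-b, a]] = [[0.1099, -0.033],
 [-0.033, 0.1099]].

Step 3 — form the quadratic (x - mu)^T · Sigma^{-1} · (x - mu):
  Sigma^{-1} · (x - mu) = (0.011, 0.2967).
  (x - mu)^T · [Sigma^{-1} · (x - mu)] = (1)·(0.011) + (3)·(0.2967) = 0.9011.

Step 4 — take square root: d = √(0.9011) ≈ 0.9493.

d(x, mu) = √(0.9011) ≈ 0.9493


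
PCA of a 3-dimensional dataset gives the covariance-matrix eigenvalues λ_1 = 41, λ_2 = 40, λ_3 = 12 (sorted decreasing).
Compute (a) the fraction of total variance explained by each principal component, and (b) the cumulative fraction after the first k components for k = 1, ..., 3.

Step 1 — total variance = trace(Sigma) = Σ λ_i = 41 + 40 + 12 = 93.

Step 2 — fraction explained by component i = λ_i / Σ λ:
  PC1: 41/93 = 0.4409
  PC2: 40/93 = 0.4301
  PC3: 12/93 = 0.129

Step 3 — cumulative fraction after k components = (λ_1 + ... + λ_k) / Σ λ:
  k = 1: 41/93 = 0.4409
  k = 2: (41 + 40)/93 = 81/93 = 0.871
  k = 3: (41 + 40 + 12)/93 = 93/93 = 1

Summary (fraction, with percent):

explained: PC1 0.4409 (44.09%), PC2 0.4301 (43.01%), PC3 0.129 (12.9%);  cumulative: 0.4409, 0.871, 1


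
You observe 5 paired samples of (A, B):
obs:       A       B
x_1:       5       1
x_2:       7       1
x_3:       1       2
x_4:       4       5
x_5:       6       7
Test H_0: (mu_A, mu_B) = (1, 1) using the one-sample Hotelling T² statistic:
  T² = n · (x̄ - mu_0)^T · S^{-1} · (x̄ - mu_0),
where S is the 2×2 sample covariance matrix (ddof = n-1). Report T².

Step 1 — sample mean vector:
  mean(A) = (5 + 7 + 1 + 4 + 6) / 5 = 23/5 = 4.6
  mean(B) = (1 + 1 + 2 + 5 + 7) / 5 = 16/5 = 3.2
  x̄ = (4.6, 3.2),  deviation x̄ - mu_0 = (4.6, 3.2) - (1, 1) = (3.6, 2.2).

Step 2 — sample covariance matrix, S[i,j] = (1/(n-1)) · Σ_k (x_{k,i} - mean_i) · (x_{k,j} - mean_j), divisor n-1 = 4:
  S[A,A] = ((0.4)·(0.4) + (2.4)·(2.4) + (-3.6)·(-3.6) + (-0.6)·(-0.6) + (1.4)·(1.4)) / 4 = 21.2/4 = 5.3
  S[A,B] = ((0.4)·(-2.2) + (2.4)·(-2.2) + (-3.6)·(-1.2) + (-0.6)·(1.8) + (1.4)·(3.8)) / 4 = 2.4/4 = 0.6
  S[B,B] = ((-2.2)·(-2.2) + (-2.2)·(-2.2) + (-1.2)·(-1.2) + (1.8)·(1.8) + (3.8)·(3.8)) / 4 = 28.8/4 = 7.2
  S = [[5.3, 0.6],
 [0.6, 7.2]].

Step 3 — invert S. det(S) = 5.3·7.2 - (0.6)² = 37.8.
  S^{-1} = (1/det) · [[d, -b], [-b, a]] = [[0.1905, -0.0159],
 [-0.0159, 0.1402]].

Step 4 — quadratic form (x̄ - mu_0)^T · S^{-1} · (x̄ - mu_0):
  S^{-1} · (x̄ - mu_0) = (0.6508, 0.2513),
  (x̄ - mu_0)^T · [...] = (3.6)·(0.6508) + (2.2)·(0.2513) = 2.8958.

Step 5 — scale by n: T² = 5 · 2.8958 = 14.4788.

T² ≈ 14.4788


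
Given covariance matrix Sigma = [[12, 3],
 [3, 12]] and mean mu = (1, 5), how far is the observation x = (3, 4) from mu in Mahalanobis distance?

Step 1 — centre the observation: (x - mu) = (2, -1).

Step 2 — invert Sigma. det(Sigma) = 12·12 - (3)² = 135.
  Sigma^{-1} = (1/det) · [[d, -b], [-b, a]] = [[0.0889, -0.0222],
 [-0.0222, 0.0889]].

Step 3 — form the quadratic (x - mu)^T · Sigma^{-1} · (x - mu):
  Sigma^{-1} · (x - mu) = (0.2, -0.1333).
  (x - mu)^T · [Sigma^{-1} · (x - mu)] = (2)·(0.2) + (-1)·(-0.1333) = 0.5333.

Step 4 — take square root: d = √(0.5333) ≈ 0.7303.

d(x, mu) = √(0.5333) ≈ 0.7303


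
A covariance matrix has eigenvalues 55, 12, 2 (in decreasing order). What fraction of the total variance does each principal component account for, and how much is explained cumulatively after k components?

Step 1 — total variance = trace(Sigma) = Σ λ_i = 55 + 12 + 2 = 69.

Step 2 — fraction explained by component i = λ_i / Σ λ:
  PC1: 55/69 = 0.7971
  PC2: 12/69 = 0.1739
  PC3: 2/69 = 0.029

Step 3 — cumulative fraction after k components = (λ_1 + ... + λ_k) / Σ λ:
  k = 1: 55/69 = 0.7971
  k = 2: (55 + 12)/69 = 67/69 = 0.971
  k = 3: (55 + 12 + 2)/69 = 69/69 = 1

Summary (fraction, with percent):

explained: PC1 0.7971 (79.71%), PC2 0.1739 (17.39%), PC3 0.029 (2.9%);  cumulative: 0.7971, 0.971, 1


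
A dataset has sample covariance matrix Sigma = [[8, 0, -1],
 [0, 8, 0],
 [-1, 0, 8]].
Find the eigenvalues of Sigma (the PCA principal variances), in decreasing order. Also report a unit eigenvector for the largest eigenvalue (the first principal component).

Step 1 — characteristic polynomial p(λ) = det(λI - Sigma) = λ³ - tr·λ² + c_1·λ - det, where tr = trace, c_1 = sum of the principal 2×2 minors, det = det(Sigma):
  tr = 8 + 8 + 8 = 24,
  c_1 = (8·8 - (0)²) + (8·8 - (-1)²) + (8·8 - (0)²) = 64 + 63 + 64 = 191,
  det = 8·(8·8 - (0)²) - (0)·((0)·8 - (0)·(-1)) + (-1)·((0)·(0) - 8·(-1)) = 8·(64) - (0)·(0) + (-1)·(8) = 504.
  So p(λ) = λ³ - 24λ² + 191λ - 504.
Step 2 — look for an integer root (rational root theorem: any rational root is an integer divisor of 504). Testing λ = 7:
  p(7) = 343 - 1176 + 1337 - 504 = 0  ✓
  Dividing out (λ - 7): p(λ) = (λ - 7)(λ² - 17λ + 72).
Step 3 — remaining eigenvalues from the quadratic λ² - 17λ + 72 = 0:
  Δ = 17² - 4·72 = 289 - 288 = 1,  λ = (17 ± √1)/2 = (17 ± 1)/2 = 9 or 8.
  Sorted: λ_1 = 9,  λ_2 = 8,  λ_3 = 7  (check: sum = 24 = tr ✓).

Step 4 — unit eigenvector for λ_1 = 9: v spans the null space of (Sigma - λ_1 I), whose rows are
  r_1 = (-1, 0, -1),  r_2 = (0, -1, 0),  r_3 = (-1, 0, -1).
  v is orthogonal to every row, so take v ∝ r_1 × r_2 = ((0)·(0) - (-1)·(-1), (-1)·(0) - (-1)·(0), (-1)·(-1) - (0)·(0)) = (-1, 0, 1).
  Rescale (multiply by -1 so the first nonzero entry is positive): u = (1, 0, -1).
  ||u|| = √((1)² + (0)² + (-1)²) = √(2) ≈ 1.4142,  v_1 = u/||u|| ≈ (0.7071, 0, -0.7071) (||v_1|| = 1).

λ_1 = 9,  λ_2 = 8,  λ_3 = 7;  v_1 ≈ (0.7071, 0, -0.7071)


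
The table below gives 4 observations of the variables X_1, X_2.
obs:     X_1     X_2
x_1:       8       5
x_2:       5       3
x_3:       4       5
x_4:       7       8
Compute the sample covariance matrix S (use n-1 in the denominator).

Step 1 — column means:
  mean(X_1) = (8 + 5 + 4 + 7) / 4 = 24/4 = 6
  mean(X_2) = (5 + 3 + 5 + 8) / 4 = 21/4 = 5.25

Step 2 — sample covariance S[i,j] = (1/(n-1)) · Σ_k (x_{k,i} - mean_i) · (x_{k,j} - mean_j), with n-1 = 3.
  S[X_1,X_1] = ((2)·(2) + (-1)·(-1) + (-2)·(-2) + (1)·(1)) / 3 = 10/3 = 3.3333
  S[X_1,X_2] = ((2)·(-0.25) + (-1)·(-2.25) + (-2)·(-0.25) + (1)·(2.75)) / 3 = 5/3 = 1.6667
  S[X_2,X_2] = ((-0.25)·(-0.25) + (-2.25)·(-2.25) + (-0.25)·(-0.25) + (2.75)·(2.75)) / 3 = 12.75/3 = 4.25

S is symmetric (S[j,i] = S[i,j]). Assembling:

S = [[3.3333, 1.6667],
 [1.6667, 4.25]]


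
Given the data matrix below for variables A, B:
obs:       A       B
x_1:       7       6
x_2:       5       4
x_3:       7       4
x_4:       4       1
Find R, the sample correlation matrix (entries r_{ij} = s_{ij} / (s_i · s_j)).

Step 1 — column means:
  mean(A) = (7 + 5 + 7 + 4) / 4 = 23/4 = 5.75
  mean(B) = (6 + 4 + 4 + 1) / 4 = 15/4 = 3.75

Step 2 — sample variances and covariances s[i,j] = (1/(n-1)) · Σ_k (x_{k,i} - mean_i) · (x_{k,j} - mean_j), with n-1 = 3:
  s[A,A] = ((1.25)·(1.25) + (-0.75)·(-0.75) + (1.25)·(1.25) + (-1.75)·(-1.75)) / 3 = 6.75/3 = 2.25
  s[A,B] = ((1.25)·(2.25) + (-0.75)·(0.25) + (1.25)·(0.25) + (-1.75)·(-2.75)) / 3 = 7.75/3 = 2.5833
  s[B,B] = ((2.25)·(2.25) + (0.25)·(0.25) + (0.25)·(0.25) + (-2.75)·(-2.75)) / 3 = 12.75/3 = 4.25
  Sample standard deviations s_i = √(s[i,i]):
  s(A) = √(2.25) = 1.5
  s(B) = √(4.25) = 2.0616

Step 3 — r_{ij} = s_{ij} / (s_i · s_j):
  r[A,A] = 1 (diagonal).
  r[A,B] = 2.5833 / (1.5 · 2.0616) = 2.5833 / 3.0923 = 0.8354
  r[B,B] = 1 (diagonal).

R is symmetric with unit diagonal. Assembling:

R = [[1, 0.8354],
 [0.8354, 1]]


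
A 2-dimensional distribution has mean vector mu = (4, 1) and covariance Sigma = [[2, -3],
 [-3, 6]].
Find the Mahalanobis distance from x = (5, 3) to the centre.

Step 1 — centre the observation: (x - mu) = (1, 2).

Step 2 — invert Sigma. det(Sigma) = 2·6 - (-3)² = 3.
  Sigma^{-1} = (1/det) · [[d, -b], [-b, a]] = [[2, 1],
 [1, 0.6667]].

Step 3 — form the quadratic (x - mu)^T · Sigma^{-1} · (x - mu):
  Sigma^{-1} · (x - mu) = (4, 2.3333).
  (x - mu)^T · [Sigma^{-1} · (x - mu)] = (1)·(4) + (2)·(2.3333) = 8.6667.

Step 4 — take square root: d = √(8.6667) ≈ 2.9439.

d(x, mu) = √(8.6667) ≈ 2.9439


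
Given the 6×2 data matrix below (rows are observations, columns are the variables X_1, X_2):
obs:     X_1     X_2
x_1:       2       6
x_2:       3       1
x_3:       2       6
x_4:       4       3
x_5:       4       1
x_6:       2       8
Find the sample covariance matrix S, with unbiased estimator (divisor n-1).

Step 1 — column means:
  mean(X_1) = (2 + 3 + 2 + 4 + 4 + 2) / 6 = 17/6 = 2.8333
  mean(X_2) = (6 + 1 + 6 + 3 + 1 + 8) / 6 = 25/6 = 4.1667

Step 2 — sample covariance S[i,j] = (1/(n-1)) · Σ_k (x_{k,i} - mean_i) · (x_{k,j} - mean_j), with n-1 = 5.
  S[X_1,X_1] = ((-0.8333)·(-0.8333) + (0.1667)·(0.1667) + (-0.8333)·(-0.8333) + (1.1667)·(1.1667) + (1.1667)·(1.1667) + (-0.8333)·(-0.8333)) / 5 = 4.8333/5 = 0.9667
  S[X_1,X_2] = ((-0.8333)·(1.8333) + (0.1667)·(-3.1667) + (-0.8333)·(1.8333) + (1.1667)·(-1.1667) + (1.1667)·(-3.1667) + (-0.8333)·(3.8333)) / 5 = -11.8333/5 = -2.3667
  S[X_2,X_2] = ((1.8333)·(1.8333) + (-3.1667)·(-3.1667) + (1.8333)·(1.8333) + (-1.1667)·(-1.1667) + (-3.1667)·(-3.1667) + (3.8333)·(3.8333)) / 5 = 42.8333/5 = 8.5667

S is symmetric (S[j,i] = S[i,j]). Assembling:

S = [[0.9667, -2.3667],
 [-2.3667, 8.5667]]


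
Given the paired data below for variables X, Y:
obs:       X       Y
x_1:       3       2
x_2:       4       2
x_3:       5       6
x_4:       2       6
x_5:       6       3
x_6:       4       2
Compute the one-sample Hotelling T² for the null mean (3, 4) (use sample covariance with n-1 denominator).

Step 1 — sample mean vector:
  mean(X) = (3 + 4 + 5 + 2 + 6 + 4) / 6 = 24/6 = 4
  mean(Y) = (2 + 2 + 6 + 6 + 3 + 2) / 6 = 21/6 = 3.5
  x̄ = (4, 3.5),  deviation x̄ - mu_0 = (4, 3.5) - (3, 4) = (1, -0.5).

Step 2 — sample covariance matrix, S[i,j] = (1/(n-1)) · Σ_k (x_{k,i} - mean_i) · (x_{k,j} - mean_j), divisor n-1 = 5:
  S[X,X] = ((-1)·(-1) + (0)·(0) + (1)·(1) + (-2)·(-2) + (2)·(2) + (0)·(0)) / 5 = 10/5 = 2
  S[X,Y] = ((-1)·(-1.5) + (0)·(-1.5) + (1)·(2.5) + (-2)·(2.5) + (2)·(-0.5) + (0)·(-1.5)) / 5 = -2/5 = -0.4
  S[Y,Y] = ((-1.5)·(-1.5) + (-1.5)·(-1.5) + (2.5)·(2.5) + (2.5)·(2.5) + (-0.5)·(-0.5) + (-1.5)·(-1.5)) / 5 = 19.5/5 = 3.9
  S = [[2, -0.4],
 [-0.4, 3.9]].

Step 3 — invert S. det(S) = 2·3.9 - (-0.4)² = 7.64.
  S^{-1} = (1/det) · [[d, -b], [-b, a]] = [[0.5105, 0.0524],
 [0.0524, 0.2618]].

Step 4 — quadratic form (x̄ - mu_0)^T · S^{-1} · (x̄ - mu_0):
  S^{-1} · (x̄ - mu_0) = (0.4843, -0.0785),
  (x̄ - mu_0)^T · [...] = (1)·(0.4843) + (-0.5)·(-0.0785) = 0.5236.

Step 5 — scale by n: T² = 6 · 0.5236 = 3.1414.

T² ≈ 3.1414


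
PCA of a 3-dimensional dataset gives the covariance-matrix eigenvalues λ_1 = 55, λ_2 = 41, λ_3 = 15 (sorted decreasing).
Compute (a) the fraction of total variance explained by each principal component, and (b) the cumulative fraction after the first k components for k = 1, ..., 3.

Step 1 — total variance = trace(Sigma) = Σ λ_i = 55 + 41 + 15 = 111.

Step 2 — fraction explained by component i = λ_i / Σ λ:
  PC1: 55/111 = 0.4955
  PC2: 41/111 = 0.3694
  PC3: 15/111 = 0.1351

Step 3 — cumulative fraction after k components = (λ_1 + ... + λ_k) / Σ λ:
  k = 1: 55/111 = 0.4955
  k = 2: (55 + 41)/111 = 96/111 = 0.8649
  k = 3: (55 + 41 + 15)/111 = 111/111 = 1

Summary (fraction, with percent):

explained: PC1 0.4955 (49.55%), PC2 0.3694 (36.94%), PC3 0.1351 (13.51%);  cumulative: 0.4955, 0.8649, 1


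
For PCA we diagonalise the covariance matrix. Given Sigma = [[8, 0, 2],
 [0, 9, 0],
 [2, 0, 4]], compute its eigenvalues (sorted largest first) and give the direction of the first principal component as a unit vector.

Step 1 — characteristic polynomial p(λ) = det(λI - Sigma) = λ³ - tr·λ² + c_1·λ - det, where tr = trace, c_1 = sum of the principal 2×2 minors, det = det(Sigma):
  tr = 8 + 9 + 4 = 21,
  c_1 = (8·9 - (0)²) + (8·4 - (2)²) + (9·4 - (0)²) = 72 + 28 + 36 = 136,
  det = 8·(9·4 - (0)²) - (0)·((0)·4 - (0)·(2)) + (2)·((0)·(0) - 9·(2)) = 8·(36) - (0)·(0) + (2)·(-18) = 252.
  So p(λ) = λ³ - 21λ² + 136λ - 252.
Step 2 — look for an integer root (rational root theorem: any rational root is an integer divisor of 252). Testing λ = 9:
  p(9) = 729 - 1701 + 1224 - 252 = 0  ✓
  Dividing out (λ - 9): p(λ) = (λ - 9)(λ² - 12λ + 28).
Step 3 — remaining eigenvalues from the quadratic λ² - 12λ + 28 = 0:
  Δ = 12² - 4·28 = 144 - 112 = 32,  λ = (12 ± √32)/2 = (12 ± 5.6569)/2 ≈ 8.8284 or 3.1716.
  Sorted: λ_1 = 9,  λ_2 = 8.8284,  λ_3 = 3.1716  (check: sum = 21 = tr ✓).

Step 4 — unit eigenvector for λ_1 = 9: v spans the null space of (Sigma - λ_1 I), whose rows are
  r_1 = (-1, 0, 2),  r_2 = (0, 0, 0),  r_3 = (2, 0, -5).
  v is orthogonal to every row, so take v ∝ r_1 × r_3 = ((0)·(-5) - (2)·(0), (2)·(2) - (-1)·(-5), (-1)·(0) - (0)·(2)) = (0, -1, 0).
  Rescale (multiply by -1 so the first nonzero entry is positive): u = (0, 1, 0).
  ||u|| = √((0)² + (1)² + (0)²) = √(1) = 1,  v_1 = u/||u|| ≈ (0, 1, 0) (||v_1|| = 1).

λ_1 = 9,  λ_2 = 8.8284,  λ_3 = 3.1716;  v_1 ≈ (0, 1, 0)


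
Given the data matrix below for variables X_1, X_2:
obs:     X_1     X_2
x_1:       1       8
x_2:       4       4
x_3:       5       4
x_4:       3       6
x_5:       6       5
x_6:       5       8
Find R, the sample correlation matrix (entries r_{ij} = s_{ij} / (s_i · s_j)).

Step 1 — column means:
  mean(X_1) = (1 + 4 + 5 + 3 + 6 + 5) / 6 = 24/6 = 4
  mean(X_2) = (8 + 4 + 4 + 6 + 5 + 8) / 6 = 35/6 = 5.8333

Step 2 — sample variances and covariances s[i,j] = (1/(n-1)) · Σ_k (x_{k,i} - mean_i) · (x_{k,j} - mean_j), with n-1 = 5:
  s[X_1,X_1] = ((-3)·(-3) + (0)·(0) + (1)·(1) + (-1)·(-1) + (2)·(2) + (1)·(1)) / 5 = 16/5 = 3.2
  s[X_1,X_2] = ((-3)·(2.1667) + (0)·(-1.8333) + (1)·(-1.8333) + (-1)·(0.1667) + (2)·(-0.8333) + (1)·(2.1667)) / 5 = -8/5 = -1.6
  s[X_2,X_2] = ((2.1667)·(2.1667) + (-1.8333)·(-1.8333) + (-1.8333)·(-1.8333) + (0.1667)·(0.1667) + (-0.8333)·(-0.8333) + (2.1667)·(2.1667)) / 5 = 16.8333/5 = 3.3667
  Sample standard deviations s_i = √(s[i,i]):
  s(X_1) = √(3.2) = 1.7889
  s(X_2) = √(3.3667) = 1.8348

Step 3 — r_{ij} = s_{ij} / (s_i · s_j):
  r[X_1,X_1] = 1 (diagonal).
  r[X_1,X_2] = -1.6 / (1.7889 · 1.8348) = -1.6 / 3.2823 = -0.4875
  r[X_2,X_2] = 1 (diagonal).

R is symmetric with unit diagonal. Assembling:

R = [[1, -0.4875],
 [-0.4875, 1]]


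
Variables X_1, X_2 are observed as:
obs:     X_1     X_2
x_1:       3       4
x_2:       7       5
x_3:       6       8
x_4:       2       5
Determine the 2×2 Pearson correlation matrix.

Step 1 — column means:
  mean(X_1) = (3 + 7 + 6 + 2) / 4 = 18/4 = 4.5
  mean(X_2) = (4 + 5 + 8 + 5) / 4 = 22/4 = 5.5

Step 2 — sample variances and covariances s[i,j] = (1/(n-1)) · Σ_k (x_{k,i} - mean_i) · (x_{k,j} - mean_j), with n-1 = 3:
  s[X_1,X_1] = ((-1.5)·(-1.5) + (2.5)·(2.5) + (1.5)·(1.5) + (-2.5)·(-2.5)) / 3 = 17/3 = 5.6667
  s[X_1,X_2] = ((-1.5)·(-1.5) + (2.5)·(-0.5) + (1.5)·(2.5) + (-2.5)·(-0.5)) / 3 = 6/3 = 2
  s[X_2,X_2] = ((-1.5)·(-1.5) + (-0.5)·(-0.5) + (2.5)·(2.5) + (-0.5)·(-0.5)) / 3 = 9/3 = 3
  Sample standard deviations s_i = √(s[i,i]):
  s(X_1) = √(5.6667) = 2.3805
  s(X_2) = √(3) = 1.7321

Step 3 — r_{ij} = s_{ij} / (s_i · s_j):
  r[X_1,X_1] = 1 (diagonal).
  r[X_1,X_2] = 2 / (2.3805 · 1.7321) = 2 / 4.1231 = 0.4851
  r[X_2,X_2] = 1 (diagonal).

R is symmetric with unit diagonal. Assembling:

R = [[1, 0.4851],
 [0.4851, 1]]


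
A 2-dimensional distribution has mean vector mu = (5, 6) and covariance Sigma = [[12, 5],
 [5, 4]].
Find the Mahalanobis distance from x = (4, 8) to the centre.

Step 1 — centre the observation: (x - mu) = (-1, 2).

Step 2 — invert Sigma. det(Sigma) = 12·4 - (5)² = 23.
  Sigma^{-1} = (1/det) · [[d, -b], [-b, a]] = [[0.1739, -0.2174],
 [-0.2174, 0.5217]].

Step 3 — form the quadratic (x - mu)^T · Sigma^{-1} · (x - mu):
  Sigma^{-1} · (x - mu) = (-0.6087, 1.2609).
  (x - mu)^T · [Sigma^{-1} · (x - mu)] = (-1)·(-0.6087) + (2)·(1.2609) = 3.1304.

Step 4 — take square root: d = √(3.1304) ≈ 1.7693.

d(x, mu) = √(3.1304) ≈ 1.7693


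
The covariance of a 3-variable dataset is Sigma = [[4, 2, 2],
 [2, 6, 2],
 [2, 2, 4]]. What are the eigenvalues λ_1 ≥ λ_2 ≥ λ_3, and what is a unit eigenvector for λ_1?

Step 1 — characteristic polynomial p(λ) = det(λI - Sigma) = λ³ - tr·λ² + c_1·λ - det, where tr = trace, c_1 = sum of the principal 2×2 minors, det = det(Sigma):
  tr = 4 + 6 + 4 = 14,
  c_1 = (4·6 - (2)²) + (4·4 - (2)²) + (6·4 - (2)²) = 20 + 12 + 20 = 52,
  det = 4·(6·4 - (2)²) - (2)·((2)·4 - (2)·(2)) + (2)·((2)·(2) - 6·(2)) = 4·(20) - (2)·(4) + (2)·(-8) = 56.
  So p(λ) = λ³ - 14λ² + 52λ - 56.
Step 2 — look for an integer root (rational root theorem: any rational root is an integer divisor of 56). Testing λ = 2:
  p(2) = 8 - 56 + 104 - 56 = 0  ✓
  Dividing out (λ - 2): p(λ) = (λ - 2)(λ² - 12λ + 28).
Step 3 — remaining eigenvalues from the quadratic λ² - 12λ + 28 = 0:
  Δ = 12² - 4·28 = 144 - 112 = 32,  λ = (12 ± √32)/2 = (12 ± 5.6569)/2 ≈ 8.8284 or 3.1716.
  Sorted: λ_1 = 8.8284,  λ_2 = 3.1716,  λ_3 = 2  (check: sum = 14 = tr ✓).

Step 4 — unit eigenvector for λ_1 ≈ 8.8284: v spans the null space of (Sigma - λ_1 I), whose rows are
  r_1 = (-4.8284, 2, 2),  r_2 = (2, -2.8284, 2),  r_3 = (2, 2, -4.8284).
  v is orthogonal to every row, so take v ∝ r_1 × r_2 = ((2)·(2) - (2)·(-2.8284), (2)·(2) - (-4.8284)·(2), (-4.8284)·(-2.8284) - (2)·(2)) ≈ (9.6569, 13.6569, 9.6569).
  Let u = (9.6569, 13.6569, 9.6569).
  ||u|| = √((9.6569)² + (13.6569)² + (9.6569)²) = √(373.0193) ≈ 19.3137,  v_1 = u/||u|| ≈ (0.5, 0.7071, 0.5) (||v_1|| = 1).

λ_1 = 8.8284,  λ_2 = 3.1716,  λ_3 = 2;  v_1 ≈ (0.5, 0.7071, 0.5)


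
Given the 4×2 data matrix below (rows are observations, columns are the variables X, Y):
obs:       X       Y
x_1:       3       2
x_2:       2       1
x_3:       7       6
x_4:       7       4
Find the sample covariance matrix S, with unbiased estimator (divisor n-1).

Step 1 — column means:
  mean(X) = (3 + 2 + 7 + 7) / 4 = 19/4 = 4.75
  mean(Y) = (2 + 1 + 6 + 4) / 4 = 13/4 = 3.25

Step 2 — sample covariance S[i,j] = (1/(n-1)) · Σ_k (x_{k,i} - mean_i) · (x_{k,j} - mean_j), with n-1 = 3.
  S[X,X] = ((-1.75)·(-1.75) + (-2.75)·(-2.75) + (2.25)·(2.25) + (2.25)·(2.25)) / 3 = 20.75/3 = 6.9167
  S[X,Y] = ((-1.75)·(-1.25) + (-2.75)·(-2.25) + (2.25)·(2.75) + (2.25)·(0.75)) / 3 = 16.25/3 = 5.4167
  S[Y,Y] = ((-1.25)·(-1.25) + (-2.25)·(-2.25) + (2.75)·(2.75) + (0.75)·(0.75)) / 3 = 14.75/3 = 4.9167

S is symmetric (S[j,i] = S[i,j]). Assembling:

S = [[6.9167, 5.4167],
 [5.4167, 4.9167]]


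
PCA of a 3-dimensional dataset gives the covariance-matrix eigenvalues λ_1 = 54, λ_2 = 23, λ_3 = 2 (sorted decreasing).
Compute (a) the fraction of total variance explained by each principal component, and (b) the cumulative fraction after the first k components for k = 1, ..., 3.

Step 1 — total variance = trace(Sigma) = Σ λ_i = 54 + 23 + 2 = 79.

Step 2 — fraction explained by component i = λ_i / Σ λ:
  PC1: 54/79 = 0.6835
  PC2: 23/79 = 0.2911
  PC3: 2/79 = 0.0253

Step 3 — cumulative fraction after k components = (λ_1 + ... + λ_k) / Σ λ:
  k = 1: 54/79 = 0.6835
  k = 2: (54 + 23)/79 = 77/79 = 0.9747
  k = 3: (54 + 23 + 2)/79 = 79/79 = 1

Summary (fraction, with percent):

explained: PC1 0.6835 (68.35%), PC2 0.2911 (29.11%), PC3 0.0253 (2.53%);  cumulative: 0.6835, 0.9747, 1


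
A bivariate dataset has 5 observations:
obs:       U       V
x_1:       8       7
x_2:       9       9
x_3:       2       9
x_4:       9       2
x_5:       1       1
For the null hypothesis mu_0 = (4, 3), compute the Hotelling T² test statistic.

Step 1 — sample mean vector:
  mean(U) = (8 + 9 + 2 + 9 + 1) / 5 = 29/5 = 5.8
  mean(V) = (7 + 9 + 9 + 2 + 1) / 5 = 28/5 = 5.6
  x̄ = (5.8, 5.6),  deviation x̄ - mu_0 = (5.8, 5.6) - (4, 3) = (1.8, 2.6).

Step 2 — sample covariance matrix, S[i,j] = (1/(n-1)) · Σ_k (x_{k,i} - mean_i) · (x_{k,j} - mean_j), divisor n-1 = 4:
  S[U,U] = ((2.2)·(2.2) + (3.2)·(3.2) + (-3.8)·(-3.8) + (3.2)·(3.2) + (-4.8)·(-4.8)) / 4 = 62.8/4 = 15.7
  S[U,V] = ((2.2)·(1.4) + (3.2)·(3.4) + (-3.8)·(3.4) + (3.2)·(-3.6) + (-4.8)·(-4.6)) / 4 = 11.6/4 = 2.9
  S[V,V] = ((1.4)·(1.4) + (3.4)·(3.4) + (3.4)·(3.4) + (-3.6)·(-3.6) + (-4.6)·(-4.6)) / 4 = 59.2/4 = 14.8
  S = [[15.7, 2.9],
 [2.9, 14.8]].

Step 3 — invert S. det(S) = 15.7·14.8 - (2.9)² = 223.95.
  S^{-1} = (1/det) · [[d, -b], [-b, a]] = [[0.0661, -0.0129],
 [-0.0129, 0.0701]].

Step 4 — quadratic form (x̄ - mu_0)^T · S^{-1} · (x̄ - mu_0):
  S^{-1} · (x̄ - mu_0) = (0.0853, 0.159),
  (x̄ - mu_0)^T · [...] = (1.8)·(0.0853) + (2.6)·(0.159) = 0.5668.

Step 5 — scale by n: T² = 5 · 0.5668 = 2.8341.

T² ≈ 2.8341


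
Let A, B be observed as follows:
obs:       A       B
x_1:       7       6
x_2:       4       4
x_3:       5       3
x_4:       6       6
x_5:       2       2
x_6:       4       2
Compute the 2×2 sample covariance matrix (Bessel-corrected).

Step 1 — column means:
  mean(A) = (7 + 4 + 5 + 6 + 2 + 4) / 6 = 28/6 = 4.6667
  mean(B) = (6 + 4 + 3 + 6 + 2 + 2) / 6 = 23/6 = 3.8333

Step 2 — sample covariance S[i,j] = (1/(n-1)) · Σ_k (x_{k,i} - mean_i) · (x_{k,j} - mean_j), with n-1 = 5.
  S[A,A] = ((2.3333)·(2.3333) + (-0.6667)·(-0.6667) + (0.3333)·(0.3333) + (1.3333)·(1.3333) + (-2.6667)·(-2.6667) + (-0.6667)·(-0.6667)) / 5 = 15.3333/5 = 3.0667
  S[A,B] = ((2.3333)·(2.1667) + (-0.6667)·(0.1667) + (0.3333)·(-0.8333) + (1.3333)·(2.1667) + (-2.6667)·(-1.8333) + (-0.6667)·(-1.8333)) / 5 = 13.6667/5 = 2.7333
  S[B,B] = ((2.1667)·(2.1667) + (0.1667)·(0.1667) + (-0.8333)·(-0.8333) + (2.1667)·(2.1667) + (-1.8333)·(-1.8333) + (-1.8333)·(-1.8333)) / 5 = 16.8333/5 = 3.3667

S is symmetric (S[j,i] = S[i,j]). Assembling:

S = [[3.0667, 2.7333],
 [2.7333, 3.3667]]


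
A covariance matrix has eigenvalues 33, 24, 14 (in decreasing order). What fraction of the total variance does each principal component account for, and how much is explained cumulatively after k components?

Step 1 — total variance = trace(Sigma) = Σ λ_i = 33 + 24 + 14 = 71.

Step 2 — fraction explained by component i = λ_i / Σ λ:
  PC1: 33/71 = 0.4648
  PC2: 24/71 = 0.338
  PC3: 14/71 = 0.1972

Step 3 — cumulative fraction after k components = (λ_1 + ... + λ_k) / Σ λ:
  k = 1: 33/71 = 0.4648
  k = 2: (33 + 24)/71 = 57/71 = 0.8028
  k = 3: (33 + 24 + 14)/71 = 71/71 = 1

Summary (fraction, with percent):

explained: PC1 0.4648 (46.48%), PC2 0.338 (33.8%), PC3 0.1972 (19.72%);  cumulative: 0.4648, 0.8028, 1


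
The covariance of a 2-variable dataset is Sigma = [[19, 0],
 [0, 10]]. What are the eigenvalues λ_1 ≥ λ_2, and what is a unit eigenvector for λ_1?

Step 1 — characteristic polynomial of 2×2 Sigma:
  det(Sigma - λI) = λ² - trace · λ + det = 0.
  trace = 19 + 10 = 29, det = 19·10 - (0)² = 190.
Step 2 — discriminant:
  Δ = trace² - 4·det = 841 - 760 = 81.
Step 3 — eigenvalues:
  λ = (trace ± √Δ)/2 = (29 ± 9)/2,
  λ_1 = 19,  λ_2 = 10.

Step 4 — unit eigenvector for λ_1: Sigma is diagonal, so its eigenvectors are the coordinate axes. λ_1 = 19 is the diagonal entry on the first coordinate axis, hence
  v_1 = (1, 0) (||v_1|| = 1).

λ_1 = 19,  λ_2 = 10;  v_1 ≈ (1, 0)


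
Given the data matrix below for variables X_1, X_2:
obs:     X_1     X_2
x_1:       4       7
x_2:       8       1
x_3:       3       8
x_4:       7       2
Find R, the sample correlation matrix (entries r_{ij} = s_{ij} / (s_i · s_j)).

Step 1 — column means:
  mean(X_1) = (4 + 8 + 3 + 7) / 4 = 22/4 = 5.5
  mean(X_2) = (7 + 1 + 8 + 2) / 4 = 18/4 = 4.5

Step 2 — sample variances and covariances s[i,j] = (1/(n-1)) · Σ_k (x_{k,i} - mean_i) · (x_{k,j} - mean_j), with n-1 = 3:
  s[X_1,X_1] = ((-1.5)·(-1.5) + (2.5)·(2.5) + (-2.5)·(-2.5) + (1.5)·(1.5)) / 3 = 17/3 = 5.6667
  s[X_1,X_2] = ((-1.5)·(2.5) + (2.5)·(-3.5) + (-2.5)·(3.5) + (1.5)·(-2.5)) / 3 = -25/3 = -8.3333
  s[X_2,X_2] = ((2.5)·(2.5) + (-3.5)·(-3.5) + (3.5)·(3.5) + (-2.5)·(-2.5)) / 3 = 37/3 = 12.3333
  Sample standard deviations s_i = √(s[i,i]):
  s(X_1) = √(5.6667) = 2.3805
  s(X_2) = √(12.3333) = 3.5119

Step 3 — r_{ij} = s_{ij} / (s_i · s_j):
  r[X_1,X_1] = 1 (diagonal).
  r[X_1,X_2] = -8.3333 / (2.3805 · 3.5119) = -8.3333 / 8.36 = -0.9968
  r[X_2,X_2] = 1 (diagonal).

R is symmetric with unit diagonal. Assembling:

R = [[1, -0.9968],
 [-0.9968, 1]]


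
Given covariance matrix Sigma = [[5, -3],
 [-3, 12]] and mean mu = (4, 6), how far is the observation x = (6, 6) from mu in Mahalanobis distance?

Step 1 — centre the observation: (x - mu) = (2, 0).

Step 2 — invert Sigma. det(Sigma) = 5·12 - (-3)² = 51.
  Sigma^{-1} = (1/det) · [[d, -b], [-b, a]] = [[0.2353, 0.0588],
 [0.0588, 0.098]].

Step 3 — form the quadratic (x - mu)^T · Sigma^{-1} · (x - mu):
  Sigma^{-1} · (x - mu) = (0.4706, 0.1176).
  (x - mu)^T · [Sigma^{-1} · (x - mu)] = (2)·(0.4706) + (0)·(0.1176) = 0.9412.

Step 4 — take square root: d = √(0.9412) ≈ 0.9701.

d(x, mu) = √(0.9412) ≈ 0.9701


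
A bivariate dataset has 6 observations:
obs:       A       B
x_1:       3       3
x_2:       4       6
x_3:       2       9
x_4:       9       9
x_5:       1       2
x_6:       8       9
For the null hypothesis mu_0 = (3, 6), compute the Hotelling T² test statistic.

Step 1 — sample mean vector:
  mean(A) = (3 + 4 + 2 + 9 + 1 + 8) / 6 = 27/6 = 4.5
  mean(B) = (3 + 6 + 9 + 9 + 2 + 9) / 6 = 38/6 = 6.3333
  x̄ = (4.5, 6.3333),  deviation x̄ - mu_0 = (4.5, 6.3333) - (3, 6) = (1.5, 0.3333).

Step 2 — sample covariance matrix, S[i,j] = (1/(n-1)) · Σ_k (x_{k,i} - mean_i) · (x_{k,j} - mean_j), divisor n-1 = 5:
  S[A,A] = ((-1.5)·(-1.5) + (-0.5)·(-0.5) + (-2.5)·(-2.5) + (4.5)·(4.5) + (-3.5)·(-3.5) + (3.5)·(3.5)) / 5 = 53.5/5 = 10.7
  S[A,B] = ((-1.5)·(-3.3333) + (-0.5)·(-0.3333) + (-2.5)·(2.6667) + (4.5)·(2.6667) + (-3.5)·(-4.3333) + (3.5)·(2.6667)) / 5 = 35/5 = 7
  S[B,B] = ((-3.3333)·(-3.3333) + (-0.3333)·(-0.3333) + (2.6667)·(2.6667) + (2.6667)·(2.6667) + (-4.3333)·(-4.3333) + (2.6667)·(2.6667)) / 5 = 51.3333/5 = 10.2667
  S = [[10.7, 7],
 [7, 10.2667]].

Step 3 — invert S. det(S) = 10.7·10.2667 - (7)² = 60.8533.
  S^{-1} = (1/det) · [[d, -b], [-b, a]] = [[0.1687, -0.115],
 [-0.115, 0.1758]].

Step 4 — quadratic form (x̄ - mu_0)^T · S^{-1} · (x̄ - mu_0):
  S^{-1} · (x̄ - mu_0) = (0.2147, -0.1139),
  (x̄ - mu_0)^T · [...] = (1.5)·(0.2147) + (0.3333)·(-0.1139) = 0.2841.

Step 5 — scale by n: T² = 6 · 0.2841 = 1.7046.

T² ≈ 1.7046


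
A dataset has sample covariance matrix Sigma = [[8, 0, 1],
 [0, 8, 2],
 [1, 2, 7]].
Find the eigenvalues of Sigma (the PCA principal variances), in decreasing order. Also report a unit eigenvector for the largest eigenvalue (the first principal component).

Step 1 — characteristic polynomial p(λ) = det(λI - Sigma) = λ³ - tr·λ² + c_1·λ - det, where tr = trace, c_1 = sum of the principal 2×2 minors, det = det(Sigma):
  tr = 8 + 8 + 7 = 23,
  c_1 = (8·8 - (0)²) + (8·7 - (1)²) + (8·7 - (2)²) = 64 + 55 + 52 = 171,
  det = 8·(8·7 - (2)²) - (0)·((0)·7 - (2)·(1)) + (1)·((0)·(2) - 8·(1)) = 8·(52) - (0)·(-2) + (1)·(-8) = 408.
  So p(λ) = λ³ - 23λ² + 171λ - 408.
Step 2 — look for an integer root (rational root theorem: any rational root is an integer divisor of 408). Testing λ = 8:
  p(8) = 512 - 1472 + 1368 - 408 = 0  ✓
  Dividing out (λ - 8): p(λ) = (λ - 8)(λ² - 15λ + 51).
Step 3 — remaining eigenvalues from the quadratic λ² - 15λ + 51 = 0:
  Δ = 15² - 4·51 = 225 - 204 = 21,  λ = (15 ± √21)/2 = (15 ± 4.5826)/2 ≈ 9.7913 or 5.2087.
  Sorted: λ_1 = 9.7913,  λ_2 = 8,  λ_3 = 5.2087  (check: sum = 23 = tr ✓).

Step 4 — unit eigenvector for λ_1 ≈ 9.7913: v spans the null space of (Sigma - λ_1 I), whose rows are
  r_1 = (-1.7913, 0, 1),  r_2 = (0, -1.7913, 2),  r_3 = (1, 2, -2.7913).
  v is orthogonal to every row, so take v ∝ r_1 × r_2 = ((0)·(2) - (1)·(-1.7913), (1)·(0) - (-1.7913)·(2), (-1.7913)·(-1.7913) - (0)·(0)) ≈ (1.7913, 3.5826, 3.2087).
  Let u = (1.7913, 3.5826, 3.2087).
  ||u|| = √((1.7913)² + (3.5826)² + (3.2087)²) = √(26.3394) ≈ 5.1322,  v_1 = u/||u|| ≈ (0.349, 0.6981, 0.6252) (||v_1|| = 1).

λ_1 = 9.7913,  λ_2 = 8,  λ_3 = 5.2087;  v_1 ≈ (0.349, 0.6981, 0.6252)


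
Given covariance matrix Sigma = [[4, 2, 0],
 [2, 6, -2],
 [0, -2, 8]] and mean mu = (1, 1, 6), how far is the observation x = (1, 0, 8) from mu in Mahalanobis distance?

Step 1 — centre the observation: (x - mu) = (0, -1, 2).

Step 2 — invert Sigma (cofactor / det for 3×3, or solve directly):
  Sigma^{-1} = [[0.3056, -0.1111, -0.0278],
 [-0.1111, 0.2222, 0.0556],
 [-0.0278, 0.0556, 0.1389]].

Step 3 — form the quadratic (x - mu)^T · Sigma^{-1} · (x - mu):
  Sigma^{-1} · (x - mu) = (0.0556, -0.1111, 0.2222).
  (x - mu)^T · [Sigma^{-1} · (x - mu)] = (0)·(0.0556) + (-1)·(-0.1111) + (2)·(0.2222) = 0.5556.

Step 4 — take square root: d = √(0.5556) ≈ 0.7454.

d(x, mu) = √(0.5556) ≈ 0.7454


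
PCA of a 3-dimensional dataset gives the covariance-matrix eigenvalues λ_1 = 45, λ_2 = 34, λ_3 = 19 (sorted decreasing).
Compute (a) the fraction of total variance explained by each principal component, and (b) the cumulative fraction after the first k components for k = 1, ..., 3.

Step 1 — total variance = trace(Sigma) = Σ λ_i = 45 + 34 + 19 = 98.

Step 2 — fraction explained by component i = λ_i / Σ λ:
  PC1: 45/98 = 0.4592
  PC2: 34/98 = 0.3469
  PC3: 19/98 = 0.1939

Step 3 — cumulative fraction after k components = (λ_1 + ... + λ_k) / Σ λ:
  k = 1: 45/98 = 0.4592
  k = 2: (45 + 34)/98 = 79/98 = 0.8061
  k = 3: (45 + 34 + 19)/98 = 98/98 = 1

Summary (fraction, with percent):

explained: PC1 0.4592 (45.92%), PC2 0.3469 (34.69%), PC3 0.1939 (19.39%);  cumulative: 0.4592, 0.8061, 1


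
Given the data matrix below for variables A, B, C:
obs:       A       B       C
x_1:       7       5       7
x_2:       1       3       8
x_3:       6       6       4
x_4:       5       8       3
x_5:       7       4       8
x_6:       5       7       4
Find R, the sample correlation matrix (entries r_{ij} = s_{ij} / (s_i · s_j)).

Step 1 — column means:
  mean(A) = (7 + 1 + 6 + 5 + 7 + 5) / 6 = 31/6 = 5.1667
  mean(B) = (5 + 3 + 6 + 8 + 4 + 7) / 6 = 33/6 = 5.5
  mean(C) = (7 + 8 + 4 + 3 + 8 + 4) / 6 = 34/6 = 5.6667

Step 2 — sample variances and covariances s[i,j] = (1/(n-1)) · Σ_k (x_{k,i} - mean_i) · (x_{k,j} - mean_j), with n-1 = 5:
  s[A,A] = ((1.8333)·(1.8333) + (-4.1667)·(-4.1667) + (0.8333)·(0.8333) + (-0.1667)·(-0.1667) + (1.8333)·(1.8333) + (-0.1667)·(-0.1667)) / 5 = 24.8333/5 = 4.9667
  s[A,B] = ((1.8333)·(-0.5) + (-4.1667)·(-2.5) + (0.8333)·(0.5) + (-0.1667)·(2.5) + (1.8333)·(-1.5) + (-0.1667)·(1.5)) / 5 = 6.5/5 = 1.3
  s[A,C] = ((1.8333)·(1.3333) + (-4.1667)·(2.3333) + (0.8333)·(-1.6667) + (-0.1667)·(-2.6667) + (1.8333)·(2.3333) + (-0.1667)·(-1.6667)) / 5 = -3.6667/5 = -0.7333
  s[B,B] = ((-0.5)·(-0.5) + (-2.5)·(-2.5) + (0.5)·(0.5) + (2.5)·(2.5) + (-1.5)·(-1.5) + (1.5)·(1.5)) / 5 = 17.5/5 = 3.5
  s[B,C] = ((-0.5)·(1.3333) + (-2.5)·(2.3333) + (0.5)·(-1.6667) + (2.5)·(-2.6667) + (-1.5)·(2.3333) + (1.5)·(-1.6667)) / 5 = -20/5 = -4
  s[C,C] = ((1.3333)·(1.3333) + (2.3333)·(2.3333) + (-1.6667)·(-1.6667) + (-2.6667)·(-2.6667) + (2.3333)·(2.3333) + (-1.6667)·(-1.6667)) / 5 = 25.3333/5 = 5.0667
  Sample standard deviations s_i = √(s[i,i]):
  s(A) = √(4.9667) = 2.2286
  s(B) = √(3.5) = 1.8708
  s(C) = √(5.0667) = 2.2509

Step 3 — r_{ij} = s_{ij} / (s_i · s_j):
  r[A,A] = 1 (diagonal).
  r[A,B] = 1.3 / (2.2286 · 1.8708) = 1.3 / 4.1693 = 0.3118
  r[A,C] = -0.7333 / (2.2286 · 2.2509) = -0.7333 / 5.0164 = -0.1462
  r[B,B] = 1 (diagonal).
  r[B,C] = -4 / (1.8708 · 2.2509) = -4 / 4.2111 = -0.9499
  r[C,C] = 1 (diagonal).

R is symmetric with unit diagonal. Assembling:

R = [[1, 0.3118, -0.1462],
 [0.3118, 1, -0.9499],
 [-0.1462, -0.9499, 1]]


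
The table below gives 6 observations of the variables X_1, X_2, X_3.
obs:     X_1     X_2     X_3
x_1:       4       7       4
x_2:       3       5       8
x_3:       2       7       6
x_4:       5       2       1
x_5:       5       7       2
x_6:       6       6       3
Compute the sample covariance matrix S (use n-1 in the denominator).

Step 1 — column means:
  mean(X_1) = (4 + 3 + 2 + 5 + 5 + 6) / 6 = 25/6 = 4.1667
  mean(X_2) = (7 + 5 + 7 + 2 + 7 + 6) / 6 = 34/6 = 5.6667
  mean(X_3) = (4 + 8 + 6 + 1 + 2 + 3) / 6 = 24/6 = 4

Step 2 — sample covariance S[i,j] = (1/(n-1)) · Σ_k (x_{k,i} - mean_i) · (x_{k,j} - mean_j), with n-1 = 5.
  S[X_1,X_1] = ((-0.1667)·(-0.1667) + (-1.1667)·(-1.1667) + (-2.1667)·(-2.1667) + (0.8333)·(0.8333) + (0.8333)·(0.8333) + (1.8333)·(1.8333)) / 5 = 10.8333/5 = 2.1667
  S[X_1,X_2] = ((-0.1667)·(1.3333) + (-1.1667)·(-0.6667) + (-2.1667)·(1.3333) + (0.8333)·(-3.6667) + (0.8333)·(1.3333) + (1.8333)·(0.3333)) / 5 = -3.6667/5 = -0.7333
  S[X_1,X_3] = ((-0.1667)·(0) + (-1.1667)·(4) + (-2.1667)·(2) + (0.8333)·(-3) + (0.8333)·(-2) + (1.8333)·(-1)) / 5 = -15/5 = -3
  S[X_2,X_2] = ((1.3333)·(1.3333) + (-0.6667)·(-0.6667) + (1.3333)·(1.3333) + (-3.6667)·(-3.6667) + (1.3333)·(1.3333) + (0.3333)·(0.3333)) / 5 = 19.3333/5 = 3.8667
  S[X_2,X_3] = ((1.3333)·(0) + (-0.6667)·(4) + (1.3333)·(2) + (-3.6667)·(-3) + (1.3333)·(-2) + (0.3333)·(-1)) / 5 = 8/5 = 1.6
  S[X_3,X_3] = ((0)·(0) + (4)·(4) + (2)·(2) + (-3)·(-3) + (-2)·(-2) + (-1)·(-1)) / 5 = 34/5 = 6.8

S is symmetric (S[j,i] = S[i,j]). Assembling:

S = [[2.1667, -0.7333, -3],
 [-0.7333, 3.8667, 1.6],
 [-3, 1.6, 6.8]]


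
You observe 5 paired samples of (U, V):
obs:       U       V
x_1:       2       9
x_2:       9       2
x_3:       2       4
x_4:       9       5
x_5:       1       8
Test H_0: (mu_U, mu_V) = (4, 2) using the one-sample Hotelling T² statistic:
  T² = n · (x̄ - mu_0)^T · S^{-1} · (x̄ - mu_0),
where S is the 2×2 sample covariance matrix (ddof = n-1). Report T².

Step 1 — sample mean vector:
  mean(U) = (2 + 9 + 2 + 9 + 1) / 5 = 23/5 = 4.6
  mean(V) = (9 + 2 + 4 + 5 + 8) / 5 = 28/5 = 5.6
  x̄ = (4.6, 5.6),  deviation x̄ - mu_0 = (4.6, 5.6) - (4, 2) = (0.6, 3.6).

Step 2 — sample covariance matrix, S[i,j] = (1/(n-1)) · Σ_k (x_{k,i} - mean_i) · (x_{k,j} - mean_j), divisor n-1 = 4:
  S[U,U] = ((-2.6)·(-2.6) + (4.4)·(4.4) + (-2.6)·(-2.6) + (4.4)·(4.4) + (-3.6)·(-3.6)) / 4 = 65.2/4 = 16.3
  S[U,V] = ((-2.6)·(3.4) + (4.4)·(-3.6) + (-2.6)·(-1.6) + (4.4)·(-0.6) + (-3.6)·(2.4)) / 4 = -31.8/4 = -7.95
  S[V,V] = ((3.4)·(3.4) + (-3.6)·(-3.6) + (-1.6)·(-1.6) + (-0.6)·(-0.6) + (2.4)·(2.4)) / 4 = 33.2/4 = 8.3
  S = [[16.3, -7.95],
 [-7.95, 8.3]].

Step 3 — invert S. det(S) = 16.3·8.3 - (-7.95)² = 72.0875.
  S^{-1} = (1/det) · [[d, -b], [-b, a]] = [[0.1151, 0.1103],
 [0.1103, 0.2261]].

Step 4 — quadratic form (x̄ - mu_0)^T · S^{-1} · (x̄ - mu_0):
  S^{-1} · (x̄ - mu_0) = (0.4661, 0.8802),
  (x̄ - mu_0)^T · [...] = (0.6)·(0.4661) + (3.6)·(0.8802) = 3.4483.

Step 5 — scale by n: T² = 5 · 3.4483 = 17.2415.

T² ≈ 17.2415


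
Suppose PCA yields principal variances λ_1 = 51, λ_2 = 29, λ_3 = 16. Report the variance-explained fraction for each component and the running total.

Step 1 — total variance = trace(Sigma) = Σ λ_i = 51 + 29 + 16 = 96.

Step 2 — fraction explained by component i = λ_i / Σ λ:
  PC1: 51/96 = 0.5312
  PC2: 29/96 = 0.3021
  PC3: 16/96 = 0.1667

Step 3 — cumulative fraction after k components = (λ_1 + ... + λ_k) / Σ λ:
  k = 1: 51/96 = 0.5312
  k = 2: (51 + 29)/96 = 80/96 = 0.8333
  k = 3: (51 + 29 + 16)/96 = 96/96 = 1

Summary (fraction, with percent):

explained: PC1 0.5312 (53.12%), PC2 0.3021 (30.21%), PC3 0.1667 (16.67%);  cumulative: 0.5312, 0.8333, 1
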